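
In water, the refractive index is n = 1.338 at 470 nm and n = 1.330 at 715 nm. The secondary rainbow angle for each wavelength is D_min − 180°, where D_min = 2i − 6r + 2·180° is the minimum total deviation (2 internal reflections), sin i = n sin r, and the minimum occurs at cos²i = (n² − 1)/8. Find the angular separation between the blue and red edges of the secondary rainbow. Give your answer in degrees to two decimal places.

At 470 nm (n = 1.338): cos²i = 0.09878 → i = 71.682°, r = 45.195°, D_min = 232.193°, rainbow angle = 52.193°.
At 715 nm (n = 1.330): cos²i = 0.09611 → i = 71.940°, r = 45.630°, D_min = 230.101°, rainbow angle = 50.101°.
Angular width = |52.193° − 50.101°| = 2.092°.

2.09°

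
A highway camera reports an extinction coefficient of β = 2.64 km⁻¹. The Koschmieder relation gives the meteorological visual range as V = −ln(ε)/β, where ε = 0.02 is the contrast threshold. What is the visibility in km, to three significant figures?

V = −ln(0.02) / 2.64 = 3.912 / 2.64 = 1.4818 km.

1.48 km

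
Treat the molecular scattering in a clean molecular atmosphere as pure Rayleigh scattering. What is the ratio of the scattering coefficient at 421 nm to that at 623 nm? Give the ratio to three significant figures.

4.80

Rayleigh scattering ∝ λ⁻⁴, so the ratio of coefficients is the inverse fourth power of the wavelength ratio.
σ(421)/σ(623) = (623/421)⁴ = (1.4798)⁴ = 4.795.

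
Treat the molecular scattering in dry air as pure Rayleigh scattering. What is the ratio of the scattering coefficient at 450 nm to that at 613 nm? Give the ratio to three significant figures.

Rayleigh scattering ∝ λ⁻⁴, so the ratio of coefficients is the inverse fourth power of the wavelength ratio.
σ(450)/σ(613) = (613/450)⁴ = (1.3622)⁴ = 3.443.

3.44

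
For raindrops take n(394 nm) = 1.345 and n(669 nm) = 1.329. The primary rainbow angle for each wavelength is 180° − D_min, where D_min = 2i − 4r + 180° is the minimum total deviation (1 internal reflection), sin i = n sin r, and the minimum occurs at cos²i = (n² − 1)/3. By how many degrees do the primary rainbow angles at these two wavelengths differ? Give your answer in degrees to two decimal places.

2.30°

At 394 nm (n = 1.345): cos²i = 0.26967 → i = 58.715°, r = 39.448°, D_min = 139.635°, rainbow angle = 40.365°.
At 669 nm (n = 1.329): cos²i = 0.25541 → i = 59.643°, r = 40.487°, D_min = 137.337°, rainbow angle = 42.663°.
Angular width = |40.365° − 42.663°| = 2.299°.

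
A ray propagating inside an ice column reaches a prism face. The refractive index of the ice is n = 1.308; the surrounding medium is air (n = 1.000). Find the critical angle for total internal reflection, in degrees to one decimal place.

sin θ_c = n_air / n = 1.000 / 1.308 = 0.7645.
θ_c = arcsin(0.7645) = 49.86°.

49.9°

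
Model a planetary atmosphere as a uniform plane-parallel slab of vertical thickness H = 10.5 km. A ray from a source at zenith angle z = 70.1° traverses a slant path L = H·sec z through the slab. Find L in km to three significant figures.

sec z = 1/cos 70.1° = 2.9379.
L = 10.5 × 2.9379 = 30.848 km.

30.8 km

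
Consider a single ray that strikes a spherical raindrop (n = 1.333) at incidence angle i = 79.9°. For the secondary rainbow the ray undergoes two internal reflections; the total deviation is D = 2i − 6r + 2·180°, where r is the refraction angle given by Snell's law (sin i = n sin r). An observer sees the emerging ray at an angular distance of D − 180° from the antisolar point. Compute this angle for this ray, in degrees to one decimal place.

sin r = sin 79.9° / 1.333 = 0.9845/1.333 = 0.7386; r = 47.61°.
D = 2·79.9° − 6·47.61° + 2·180° = 159.80° − 285.65° + 360° = 234.15°.
Angle from antisolar point = D − 180° = 54.15°.

54.1°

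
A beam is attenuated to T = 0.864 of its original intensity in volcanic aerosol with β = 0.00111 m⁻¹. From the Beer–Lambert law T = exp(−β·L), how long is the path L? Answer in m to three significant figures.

Beer–Lambert: T = exp(−βL) ⇒ L = −ln(T)/β = −ln(0.864)/0.00111 = 0.1462/0.00111 = 131.7 m.

132 m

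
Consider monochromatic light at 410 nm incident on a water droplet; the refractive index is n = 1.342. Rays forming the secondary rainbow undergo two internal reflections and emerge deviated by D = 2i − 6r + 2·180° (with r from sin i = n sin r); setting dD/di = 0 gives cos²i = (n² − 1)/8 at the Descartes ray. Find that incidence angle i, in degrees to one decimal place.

cos²i = (1.342² − 1)/8 = (1.80096 − 1)/8 = 0.10012.
cos i = 0.31642, so i = 71.554°.

71.6°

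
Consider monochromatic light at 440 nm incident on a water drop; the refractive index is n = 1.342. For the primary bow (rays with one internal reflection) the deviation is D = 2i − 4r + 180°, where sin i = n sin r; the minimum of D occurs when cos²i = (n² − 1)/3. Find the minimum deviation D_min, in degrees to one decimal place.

139.2°

cos²i = (1.80096 − 1)/3 = 0.26699; i = arccos(0.51671) = 58.888°.
sin r = sin 58.888°/1.342 = 0.63797; r = 39.641°.
D_min = 2·58.888° − 4·39.641° + 180° = 139.213°.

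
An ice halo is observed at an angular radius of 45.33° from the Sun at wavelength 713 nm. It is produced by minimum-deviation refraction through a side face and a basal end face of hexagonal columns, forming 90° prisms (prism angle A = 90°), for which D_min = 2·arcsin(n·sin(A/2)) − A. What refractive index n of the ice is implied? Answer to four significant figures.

Rearranging: n = sin((D_min + A)/2) / sin(A/2).
(D_min + A)/2 = (45.33° + 90°)/2 = 67.665°.
n = sin 67.665° / sin 45° = 0.9250 / 0.7071 = 1.3081.

1.308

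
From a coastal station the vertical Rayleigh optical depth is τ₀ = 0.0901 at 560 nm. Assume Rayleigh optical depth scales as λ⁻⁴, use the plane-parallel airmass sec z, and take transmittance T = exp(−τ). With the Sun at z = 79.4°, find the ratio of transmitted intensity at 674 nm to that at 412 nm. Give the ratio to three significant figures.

4.21

Airmass: sec 79.4° = 5.4362.
τ(674 nm) = 0.0901 × (560/674)⁴ × 5.4362 = 0.0901 × 0.4766 × 5.4362 = 0.2334.
τ(412 nm) = 0.0901 × (560/412)⁴ × 5.4362 = 0.0901 × 3.4132 × 5.4362 = 1.6718.
T(674)/T(412) = exp(τ_B − τ_A) = exp(1.4384) = 4.2139.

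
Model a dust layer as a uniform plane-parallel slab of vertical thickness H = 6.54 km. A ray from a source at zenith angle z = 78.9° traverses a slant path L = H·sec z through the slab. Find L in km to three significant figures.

34.0 km

sec z = 1/cos 78.9° = 5.1942.
L = 6.54 × 5.1942 = 33.970 km.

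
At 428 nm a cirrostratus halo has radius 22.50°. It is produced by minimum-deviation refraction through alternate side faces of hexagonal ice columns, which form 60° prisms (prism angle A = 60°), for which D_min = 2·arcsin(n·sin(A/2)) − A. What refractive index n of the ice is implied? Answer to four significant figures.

Rearranging: n = sin((D_min + A)/2) / sin(A/2).
(D_min + A)/2 = (22.50° + 60°)/2 = 41.250°.
n = sin 41.250° / sin 30° = 0.6593 / 0.5000 = 1.3187.

1.319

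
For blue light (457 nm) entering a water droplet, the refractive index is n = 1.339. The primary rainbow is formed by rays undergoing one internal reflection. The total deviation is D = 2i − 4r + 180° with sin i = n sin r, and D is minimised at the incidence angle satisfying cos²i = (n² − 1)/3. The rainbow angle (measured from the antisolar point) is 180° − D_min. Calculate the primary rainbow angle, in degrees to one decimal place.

cos²i = (1.79292 − 1)/3 = 0.26431; i = arccos(0.51411) = 59.062°.
sin r = sin 59.062°/1.339 = 0.64057; r = 39.834°.
D_min = 2·59.062° − 4·39.834° + 180° = 138.786°.
Rainbow angle = 180° − D_min = 41.214°.

41.2°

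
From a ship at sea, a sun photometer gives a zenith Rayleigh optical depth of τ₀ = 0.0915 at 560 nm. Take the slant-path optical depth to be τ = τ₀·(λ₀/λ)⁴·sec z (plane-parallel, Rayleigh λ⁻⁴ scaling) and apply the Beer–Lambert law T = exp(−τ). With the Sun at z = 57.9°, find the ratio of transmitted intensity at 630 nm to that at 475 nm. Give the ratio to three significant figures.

Airmass: sec 57.9° = 1.8818.
τ(630 nm) = 0.0915 × (560/630)⁴ × 1.8818 = 0.0915 × 0.6243 × 1.8818 = 0.1075.
τ(475 nm) = 0.0915 × (560/475)⁴ × 1.8818 = 0.0915 × 1.9319 × 1.8818 = 0.3326.
T(630)/T(475) = exp(τ_B − τ_A) = exp(0.2251) = 1.2525.

1.25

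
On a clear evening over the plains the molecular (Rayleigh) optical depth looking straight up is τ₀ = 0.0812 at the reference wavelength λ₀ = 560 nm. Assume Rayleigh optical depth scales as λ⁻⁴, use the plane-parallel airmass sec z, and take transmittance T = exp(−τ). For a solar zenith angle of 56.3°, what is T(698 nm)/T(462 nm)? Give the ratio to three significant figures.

1.29

Airmass: sec 56.3° = 1.8023.
τ(698 nm) = 0.0812 × (560/698)⁴ × 1.8023 = 0.0812 × 0.4143 × 1.8023 = 0.0606.
τ(462 nm) = 0.0812 × (560/462)⁴ × 1.8023 = 0.0812 × 2.1587 × 1.8023 = 0.3159.
T(698)/T(462) = exp(τ_B − τ_A) = exp(0.2553) = 1.2908.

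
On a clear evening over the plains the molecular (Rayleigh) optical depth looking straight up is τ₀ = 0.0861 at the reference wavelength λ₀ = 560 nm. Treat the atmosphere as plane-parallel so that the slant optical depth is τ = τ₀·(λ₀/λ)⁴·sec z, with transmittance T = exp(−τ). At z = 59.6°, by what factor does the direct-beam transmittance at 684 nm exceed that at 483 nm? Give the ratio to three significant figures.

1.26

Airmass: sec 59.6° = 1.9762.
τ(684 nm) = 0.0861 × (560/684)⁴ × 1.9762 = 0.0861 × 0.4493 × 1.9762 = 0.0764.
τ(483 nm) = 0.0861 × (560/483)⁴ × 1.9762 = 0.0861 × 1.8070 × 1.9762 = 0.3075.
T(684)/T(483) = exp(τ_B − τ_A) = exp(0.2310) = 1.2599.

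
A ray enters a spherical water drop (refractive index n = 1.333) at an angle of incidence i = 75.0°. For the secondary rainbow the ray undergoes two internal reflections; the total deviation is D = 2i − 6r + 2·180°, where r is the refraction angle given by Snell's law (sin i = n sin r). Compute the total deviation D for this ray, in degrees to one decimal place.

sin r = sin 75.0° / 1.333 = 0.9659/1.333 = 0.7246; r = 46.44°.
D = 2·75.0° − 6·46.44° + 2·180° = 150.00° − 278.63° + 360° = 231.37°.

231.4°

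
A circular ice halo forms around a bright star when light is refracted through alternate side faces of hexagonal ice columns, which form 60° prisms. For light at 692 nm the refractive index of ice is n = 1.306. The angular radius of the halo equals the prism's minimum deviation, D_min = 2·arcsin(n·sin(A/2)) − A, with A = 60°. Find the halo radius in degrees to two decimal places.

n·sin(A/2) = 1.306 × sin 30° = 1.306 × 0.5000 = 0.6530.
D_min = 2·arcsin(0.6530) − 60° = 2 × 40.768° − 60° = 21.536°.

21.54°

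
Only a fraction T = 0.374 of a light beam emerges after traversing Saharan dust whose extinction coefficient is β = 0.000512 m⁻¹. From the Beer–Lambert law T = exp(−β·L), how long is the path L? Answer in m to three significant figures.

Beer–Lambert: T = exp(−βL) ⇒ L = −ln(T)/β = −ln(0.374)/0.000512 = 0.9835/0.000512 = 1921 m.

1920 m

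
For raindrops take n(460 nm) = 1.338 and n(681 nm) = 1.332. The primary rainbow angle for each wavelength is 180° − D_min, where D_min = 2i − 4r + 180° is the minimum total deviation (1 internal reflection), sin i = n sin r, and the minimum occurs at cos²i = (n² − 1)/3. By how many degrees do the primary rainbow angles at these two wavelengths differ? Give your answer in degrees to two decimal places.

0.87°

At 460 nm (n = 1.338): cos²i = 0.26341 → i = 59.120°, r = 39.899°, D_min = 138.643°, rainbow angle = 41.357°.
At 681 nm (n = 1.332): cos²i = 0.25807 → i = 59.469°, r = 40.290°, D_min = 137.776°, rainbow angle = 42.224°.
Angular width = |41.357° − 42.224°| = 0.867°.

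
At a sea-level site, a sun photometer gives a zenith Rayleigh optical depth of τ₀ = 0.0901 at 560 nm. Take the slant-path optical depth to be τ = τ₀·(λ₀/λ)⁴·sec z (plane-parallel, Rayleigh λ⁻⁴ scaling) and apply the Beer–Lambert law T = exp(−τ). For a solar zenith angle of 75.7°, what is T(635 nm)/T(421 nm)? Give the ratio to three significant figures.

2.51

Airmass: sec 75.7° = 4.0486.
τ(635 nm) = 0.0901 × (560/635)⁴ × 4.0486 = 0.0901 × 0.6049 × 4.0486 = 0.2206.
τ(421 nm) = 0.0901 × (560/421)⁴ × 4.0486 = 0.0901 × 3.1306 × 4.0486 = 1.1420.
T(635)/T(421) = exp(τ_B − τ_A) = exp(0.9213) = 2.5126.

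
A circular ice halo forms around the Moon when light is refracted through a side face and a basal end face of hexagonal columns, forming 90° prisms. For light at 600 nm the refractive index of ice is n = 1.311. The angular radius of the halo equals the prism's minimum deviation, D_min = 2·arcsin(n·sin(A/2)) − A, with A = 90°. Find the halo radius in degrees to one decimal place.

n·sin(A/2) = 1.311 × sin 45° = 1.311 × 0.7071 = 0.9270.
D_min = 2·arcsin(0.9270) − 90° = 2 × 67.974° − 90° = 45.949°.

45.9°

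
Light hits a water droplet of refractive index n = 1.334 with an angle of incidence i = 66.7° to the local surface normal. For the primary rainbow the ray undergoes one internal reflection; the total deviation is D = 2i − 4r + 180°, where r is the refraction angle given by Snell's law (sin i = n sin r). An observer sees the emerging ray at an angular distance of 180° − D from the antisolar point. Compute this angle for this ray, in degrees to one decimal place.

40.6°

sin r = sin 66.7° / 1.334 = 0.9184/1.334 = 0.6885; r = 43.51°.
D = 2·66.7° − 4·43.51° + 180° = 133.40° − 174.04° + 180° = 139.36°.
Angle from antisolar point = 180° − D = 40.64°.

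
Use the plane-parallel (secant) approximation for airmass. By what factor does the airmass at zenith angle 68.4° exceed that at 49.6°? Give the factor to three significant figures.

X(68.4°)/X(49.6°) = sec 68.4° / sec 49.6° = cos 49.6° / cos 68.4° = 0.6481/0.3681 = 1.7606.

1.76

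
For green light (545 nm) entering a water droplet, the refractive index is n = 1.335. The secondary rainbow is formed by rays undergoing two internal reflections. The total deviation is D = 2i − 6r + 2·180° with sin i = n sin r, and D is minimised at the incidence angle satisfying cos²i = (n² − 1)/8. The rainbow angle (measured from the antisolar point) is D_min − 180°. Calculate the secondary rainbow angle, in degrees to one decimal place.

51.4°

cos²i = (1.78222 − 1)/8 = 0.09778; i = arccos(0.31269) = 71.778°.
sin r = sin 71.778°/1.335 = 0.71150; r = 45.357°.
D_min = 2·71.778° − 6·45.357° + 360° = 231.414°.
Rainbow angle = D_min − 180° = 51.414°.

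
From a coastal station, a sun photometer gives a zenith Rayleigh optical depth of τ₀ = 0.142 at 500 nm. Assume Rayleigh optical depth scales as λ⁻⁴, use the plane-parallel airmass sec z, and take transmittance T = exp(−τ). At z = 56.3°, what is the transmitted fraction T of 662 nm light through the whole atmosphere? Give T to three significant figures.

sec 56.3° = 1.8023.
τ = 0.142 × (500/662)⁴ × 1.8023 = 0.142 × 0.3254 × 1.8023 = 0.0833.
T = exp(−0.0833) = 0.9201.

0.920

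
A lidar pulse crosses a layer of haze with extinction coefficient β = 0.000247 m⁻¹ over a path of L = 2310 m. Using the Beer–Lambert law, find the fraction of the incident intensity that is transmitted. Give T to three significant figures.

τ = β·L = 0.000247 × 2310 = 0.5706.
T = exp(−0.5706) = 0.5652.

0.565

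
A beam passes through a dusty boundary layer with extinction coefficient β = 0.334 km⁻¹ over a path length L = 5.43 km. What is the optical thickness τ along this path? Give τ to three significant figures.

τ = β·L = 0.334 × 5.43 = 1.8136.

1.81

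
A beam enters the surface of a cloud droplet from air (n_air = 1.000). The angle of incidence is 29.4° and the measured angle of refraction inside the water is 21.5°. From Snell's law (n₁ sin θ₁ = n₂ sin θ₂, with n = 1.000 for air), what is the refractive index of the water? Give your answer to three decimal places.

n = sin θ_i / sin θ_r = sin 29.4° / sin 21.5° = 0.4909 / 0.3665 = 1.3394.

1.339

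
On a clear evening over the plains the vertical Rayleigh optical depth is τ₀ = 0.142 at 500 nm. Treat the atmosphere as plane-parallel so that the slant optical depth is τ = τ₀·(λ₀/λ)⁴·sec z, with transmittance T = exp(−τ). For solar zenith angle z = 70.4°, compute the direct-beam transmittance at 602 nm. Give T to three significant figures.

sec 70.4° = 2.9811.
τ = 0.142 × (500/602)⁴ × 2.9811 = 0.142 × 0.4759 × 2.9811 = 0.2014.
T = exp(−0.2014) = 0.8176.

0.818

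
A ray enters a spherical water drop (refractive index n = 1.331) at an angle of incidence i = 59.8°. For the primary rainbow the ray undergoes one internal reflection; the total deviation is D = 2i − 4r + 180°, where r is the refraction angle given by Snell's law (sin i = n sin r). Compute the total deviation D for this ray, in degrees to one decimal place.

137.6°

sin r = sin 59.8° / 1.331 = 0.8643/1.331 = 0.6493; r = 40.49°.
D = 2·59.8° − 4·40.49° + 180° = 119.60° − 161.97° + 180° = 137.63°.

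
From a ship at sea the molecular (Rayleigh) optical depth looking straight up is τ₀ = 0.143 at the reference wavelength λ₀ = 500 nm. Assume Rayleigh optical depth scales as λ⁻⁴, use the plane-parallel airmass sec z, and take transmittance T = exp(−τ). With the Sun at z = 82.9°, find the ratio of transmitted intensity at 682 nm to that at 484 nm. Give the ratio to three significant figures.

2.67

Airmass: sec 82.9° = 8.0905.
τ(682 nm) = 0.143 × (500/682)⁴ × 8.0905 = 0.143 × 0.2889 × 8.0905 = 0.3342.
τ(484 nm) = 0.143 × (500/484)⁴ × 8.0905 = 0.143 × 1.1389 × 8.0905 = 1.3177.
T(682)/T(484) = exp(τ_B − τ_A) = exp(0.9834) = 2.6737.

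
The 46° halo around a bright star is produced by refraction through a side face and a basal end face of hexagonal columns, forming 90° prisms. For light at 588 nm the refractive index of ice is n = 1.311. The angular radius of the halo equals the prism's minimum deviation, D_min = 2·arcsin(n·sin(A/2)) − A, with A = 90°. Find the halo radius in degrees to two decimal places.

n·sin(A/2) = 1.311 × sin 45° = 1.311 × 0.7071 = 0.9270.
D_min = 2·arcsin(0.9270) − 90° = 2 × 67.974° − 90° = 45.949°.

45.95°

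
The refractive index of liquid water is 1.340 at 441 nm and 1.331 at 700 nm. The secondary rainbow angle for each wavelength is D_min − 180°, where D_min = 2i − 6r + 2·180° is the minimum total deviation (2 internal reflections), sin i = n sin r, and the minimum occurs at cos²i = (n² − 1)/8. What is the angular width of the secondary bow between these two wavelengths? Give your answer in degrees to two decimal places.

At 441 nm (n = 1.340): cos²i = 0.09945 → i = 71.618°, r = 45.088°, D_min = 232.709°, rainbow angle = 52.709°.
At 700 nm (n = 1.331): cos²i = 0.09645 → i = 71.907°, r = 45.575°, D_min = 230.365°, rainbow angle = 50.365°.
Angular width = |52.709° − 50.365°| = 2.344°.

2.34°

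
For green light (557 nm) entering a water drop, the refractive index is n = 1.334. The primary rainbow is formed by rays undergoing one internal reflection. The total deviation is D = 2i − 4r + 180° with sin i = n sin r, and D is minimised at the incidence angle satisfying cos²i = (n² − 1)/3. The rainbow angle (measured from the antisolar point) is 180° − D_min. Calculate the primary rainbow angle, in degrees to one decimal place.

41.9°

cos²i = (1.77956 − 1)/3 = 0.25985; i = arccos(0.50976) = 59.352°.
sin r = sin 59.352°/1.334 = 0.64492; r = 40.159°.
D_min = 2·59.352° − 4·40.159° + 180° = 138.067°.
Rainbow angle = 180° − D_min = 41.933°.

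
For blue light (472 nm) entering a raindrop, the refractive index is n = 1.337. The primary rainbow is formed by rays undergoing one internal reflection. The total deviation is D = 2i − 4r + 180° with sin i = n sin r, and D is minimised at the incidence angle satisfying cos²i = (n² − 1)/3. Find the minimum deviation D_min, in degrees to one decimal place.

cos²i = (1.78757 − 1)/3 = 0.26252; i = arccos(0.51237) = 59.178°.
sin r = sin 59.178°/1.337 = 0.64231; r = 39.964°.
D_min = 2·59.178° − 4·39.964° + 180° = 138.500°.

138.5°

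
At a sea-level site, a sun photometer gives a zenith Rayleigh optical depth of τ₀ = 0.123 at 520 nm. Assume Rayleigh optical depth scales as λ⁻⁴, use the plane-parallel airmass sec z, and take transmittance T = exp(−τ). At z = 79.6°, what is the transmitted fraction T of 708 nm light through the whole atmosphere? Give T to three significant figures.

0.820

sec 79.6° = 5.5396.
τ = 0.123 × (520/708)⁴ × 5.5396 = 0.123 × 0.2910 × 5.5396 = 0.1983.
T = exp(−0.1983) = 0.8201.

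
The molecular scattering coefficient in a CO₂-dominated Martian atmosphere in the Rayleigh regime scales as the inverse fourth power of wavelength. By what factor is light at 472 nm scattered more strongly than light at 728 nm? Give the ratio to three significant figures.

Rayleigh scattering ∝ λ⁻⁴, so the ratio of coefficients is the inverse fourth power of the wavelength ratio.
σ(472)/σ(728) = (728/472)⁴ = (1.5424)⁴ = 5.659.

5.66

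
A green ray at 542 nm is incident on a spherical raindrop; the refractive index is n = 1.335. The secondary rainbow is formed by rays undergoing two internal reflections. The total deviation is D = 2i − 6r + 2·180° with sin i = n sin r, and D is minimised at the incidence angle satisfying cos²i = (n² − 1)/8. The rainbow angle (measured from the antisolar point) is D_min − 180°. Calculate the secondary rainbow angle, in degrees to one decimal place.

51.4°

cos²i = (1.78222 − 1)/8 = 0.09778; i = arccos(0.31269) = 71.778°.
sin r = sin 71.778°/1.335 = 0.71150; r = 45.357°.
D_min = 2·71.778° − 6·45.357° + 360° = 231.414°.
Rainbow angle = D_min − 180° = 51.414°.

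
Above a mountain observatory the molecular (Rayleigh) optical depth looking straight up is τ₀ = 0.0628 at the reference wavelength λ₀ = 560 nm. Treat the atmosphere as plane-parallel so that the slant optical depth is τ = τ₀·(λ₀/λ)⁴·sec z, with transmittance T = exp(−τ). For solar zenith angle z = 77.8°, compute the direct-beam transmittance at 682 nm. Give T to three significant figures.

0.874

sec 77.8° = 4.7321.
τ = 0.0628 × (560/682)⁴ × 4.7321 = 0.0628 × 0.4546 × 4.7321 = 0.1351.
T = exp(−0.1351) = 0.8736.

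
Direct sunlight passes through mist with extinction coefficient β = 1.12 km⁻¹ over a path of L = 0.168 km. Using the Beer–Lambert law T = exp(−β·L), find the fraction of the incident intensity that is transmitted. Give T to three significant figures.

0.828

τ = β·L = 1.12 × 0.168 = 0.1882.
T = exp(−0.1882) = 0.8285.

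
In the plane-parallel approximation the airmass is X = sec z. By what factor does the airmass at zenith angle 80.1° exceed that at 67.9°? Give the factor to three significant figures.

2.19

X(80.1°)/X(67.9°) = sec 80.1° / sec 67.9° = cos 67.9° / cos 80.1° = 0.3762/0.1719 = 2.1883.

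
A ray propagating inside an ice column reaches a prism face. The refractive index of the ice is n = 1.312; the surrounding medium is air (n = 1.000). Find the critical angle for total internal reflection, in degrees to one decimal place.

49.7°

sin θ_c = n_air / n = 1.000 / 1.312 = 0.7622.
θ_c = arcsin(0.7622) = 49.66°.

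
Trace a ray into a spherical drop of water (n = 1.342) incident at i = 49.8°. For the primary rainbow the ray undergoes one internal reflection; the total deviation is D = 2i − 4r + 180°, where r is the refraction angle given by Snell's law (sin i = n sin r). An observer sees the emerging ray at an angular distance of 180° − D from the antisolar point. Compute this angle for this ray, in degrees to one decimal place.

39.2°

sin r = sin 49.8° / 1.342 = 0.7638/1.342 = 0.5691; r = 34.69°.
D = 2·49.8° − 4·34.69° + 180° = 99.60° − 138.76° + 180° = 140.84°.
Angle from antisolar point = 180° − D = 39.16°.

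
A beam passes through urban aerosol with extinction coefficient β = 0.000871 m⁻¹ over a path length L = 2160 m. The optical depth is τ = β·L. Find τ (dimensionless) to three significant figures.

1.88

τ = β·L = 0.000871 × 2160 = 1.8814.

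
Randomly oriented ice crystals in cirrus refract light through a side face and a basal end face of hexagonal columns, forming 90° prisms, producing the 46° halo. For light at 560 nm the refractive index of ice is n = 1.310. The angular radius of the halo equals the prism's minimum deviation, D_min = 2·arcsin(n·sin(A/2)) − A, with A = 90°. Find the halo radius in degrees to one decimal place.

n·sin(A/2) = 1.310 × sin 45° = 1.310 × 0.7071 = 0.9263.
D_min = 2·arcsin(0.9263) − 90° = 2 × 67.867° − 90° = 45.733°.

45.7°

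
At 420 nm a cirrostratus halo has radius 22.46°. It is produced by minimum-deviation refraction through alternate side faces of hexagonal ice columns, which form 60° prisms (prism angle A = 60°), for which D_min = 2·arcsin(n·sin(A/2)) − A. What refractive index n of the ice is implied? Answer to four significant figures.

Rearranging: n = sin((D_min + A)/2) / sin(A/2).
(D_min + A)/2 = (22.46° + 60°)/2 = 41.230°.
n = sin 41.230° / sin 30° = 0.6591 / 0.5000 = 1.3182.

1.318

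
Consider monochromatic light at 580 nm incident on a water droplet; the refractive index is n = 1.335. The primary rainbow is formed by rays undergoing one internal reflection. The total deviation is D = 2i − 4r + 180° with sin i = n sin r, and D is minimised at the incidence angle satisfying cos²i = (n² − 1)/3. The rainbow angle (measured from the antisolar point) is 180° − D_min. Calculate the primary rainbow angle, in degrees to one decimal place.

41.8°

cos²i = (1.78222 − 1)/3 = 0.26074; i = arccos(0.51063) = 59.294°.
sin r = sin 59.294°/1.335 = 0.64405; r = 40.094°.
D_min = 2·59.294° − 4·40.094° + 180° = 138.212°.
Rainbow angle = 180° − D_min = 41.788°.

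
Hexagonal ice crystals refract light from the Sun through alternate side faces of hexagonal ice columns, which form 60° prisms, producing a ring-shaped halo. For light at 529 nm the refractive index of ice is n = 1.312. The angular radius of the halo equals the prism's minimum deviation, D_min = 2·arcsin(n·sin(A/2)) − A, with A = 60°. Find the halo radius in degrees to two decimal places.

21.99°

n·sin(A/2) = 1.312 × sin 30° = 1.312 × 0.5000 = 0.6560.
D_min = 2·arcsin(0.6560) − 60° = 2 × 40.996° − 60° = 21.991°.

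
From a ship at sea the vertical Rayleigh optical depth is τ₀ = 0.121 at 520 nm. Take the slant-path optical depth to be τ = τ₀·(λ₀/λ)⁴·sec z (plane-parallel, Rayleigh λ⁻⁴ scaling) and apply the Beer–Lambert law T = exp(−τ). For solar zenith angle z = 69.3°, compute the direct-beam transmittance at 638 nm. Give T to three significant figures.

0.860

sec 69.3° = 2.8291.
τ = 0.121 × (520/638)⁴ × 2.8291 = 0.121 × 0.4413 × 2.8291 = 0.1511.
T = exp(−0.1511) = 0.8598.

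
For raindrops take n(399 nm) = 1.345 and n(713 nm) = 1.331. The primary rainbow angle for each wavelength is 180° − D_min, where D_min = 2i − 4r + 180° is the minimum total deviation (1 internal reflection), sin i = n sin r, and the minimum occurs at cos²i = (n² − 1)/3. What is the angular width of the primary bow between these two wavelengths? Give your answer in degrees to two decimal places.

At 399 nm (n = 1.345): cos²i = 0.26967 → i = 58.715°, r = 39.448°, D_min = 139.635°, rainbow angle = 40.365°.
At 713 nm (n = 1.331): cos²i = 0.25719 → i = 59.527°, r = 40.356°, D_min = 137.630°, rainbow angle = 42.370°.
Angular width = |40.365° − 42.370°| = 2.005°.

2.01°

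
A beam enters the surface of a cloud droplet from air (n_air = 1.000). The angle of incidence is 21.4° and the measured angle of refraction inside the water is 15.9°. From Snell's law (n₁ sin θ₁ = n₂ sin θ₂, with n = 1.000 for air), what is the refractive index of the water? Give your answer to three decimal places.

1.332

n = sin θ_i / sin θ_r = sin 21.4° / sin 15.9° = 0.3649 / 0.2740 = 1.3319.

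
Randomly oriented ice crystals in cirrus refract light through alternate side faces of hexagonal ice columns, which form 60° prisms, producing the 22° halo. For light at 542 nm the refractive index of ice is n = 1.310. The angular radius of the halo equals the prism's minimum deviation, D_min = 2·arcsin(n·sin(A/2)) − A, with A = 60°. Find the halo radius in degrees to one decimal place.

n·sin(A/2) = 1.310 × sin 30° = 1.310 × 0.5000 = 0.6550.
D_min = 2·arcsin(0.6550) − 60° = 2 × 40.920° − 60° = 21.839°.

21.8°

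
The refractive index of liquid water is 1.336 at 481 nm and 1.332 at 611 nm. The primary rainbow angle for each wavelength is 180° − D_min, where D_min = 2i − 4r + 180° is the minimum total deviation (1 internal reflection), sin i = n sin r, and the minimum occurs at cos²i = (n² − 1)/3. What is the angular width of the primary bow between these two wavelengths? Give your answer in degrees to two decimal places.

At 481 nm (n = 1.336): cos²i = 0.26163 → i = 59.236°, r = 40.029°, D_min = 138.356°, rainbow angle = 41.644°.
At 611 nm (n = 1.332): cos²i = 0.25807 → i = 59.469°, r = 40.290°, D_min = 137.776°, rainbow angle = 42.224°.
Angular width = |41.644° − 42.224°| = 0.580°.

0.58°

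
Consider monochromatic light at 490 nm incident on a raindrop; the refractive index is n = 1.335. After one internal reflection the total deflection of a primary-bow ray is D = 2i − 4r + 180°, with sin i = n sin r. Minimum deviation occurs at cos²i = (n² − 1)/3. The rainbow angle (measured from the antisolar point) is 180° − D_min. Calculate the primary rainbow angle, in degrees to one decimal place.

cos²i = (1.78222 − 1)/3 = 0.26074; i = arccos(0.51063) = 59.294°.
sin r = sin 59.294°/1.335 = 0.64405; r = 40.094°.
D_min = 2·59.294° − 4·40.094° + 180° = 138.212°.
Rainbow angle = 180° − D_min = 41.788°.

41.8°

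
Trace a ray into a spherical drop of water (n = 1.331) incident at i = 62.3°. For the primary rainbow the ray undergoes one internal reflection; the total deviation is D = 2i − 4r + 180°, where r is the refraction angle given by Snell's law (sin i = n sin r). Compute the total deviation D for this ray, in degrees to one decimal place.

137.8°

sin r = sin 62.3° / 1.331 = 0.8854/1.331 = 0.6652; r = 41.70°.
D = 2·62.3° − 4·41.70° + 180° = 124.60° − 166.79° + 180° = 137.81°.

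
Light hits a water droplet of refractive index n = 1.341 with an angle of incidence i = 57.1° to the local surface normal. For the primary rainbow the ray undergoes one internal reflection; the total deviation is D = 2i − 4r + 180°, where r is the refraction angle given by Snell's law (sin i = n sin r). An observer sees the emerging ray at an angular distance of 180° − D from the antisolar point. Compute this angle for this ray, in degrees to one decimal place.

40.9°

sin r = sin 57.1° / 1.341 = 0.8396/1.341 = 0.6261; r = 38.76°.
D = 2·57.1° − 4·38.76° + 180° = 114.20° − 155.06° + 180° = 139.14°.
Angle from antisolar point = 180° − D = 40.86°.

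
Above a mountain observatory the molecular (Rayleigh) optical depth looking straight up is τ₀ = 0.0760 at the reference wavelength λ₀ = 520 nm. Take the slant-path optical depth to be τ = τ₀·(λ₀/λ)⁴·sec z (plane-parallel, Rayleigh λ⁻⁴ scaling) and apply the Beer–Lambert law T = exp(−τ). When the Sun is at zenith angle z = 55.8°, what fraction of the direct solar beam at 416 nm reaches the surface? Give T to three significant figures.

sec 55.8° = 1.7791.
τ = 0.0760 × (520/416)⁴ × 1.7791 = 0.0760 × 2.4414 × 1.7791 = 0.3301.
T = exp(−0.3301) = 0.7188.

0.719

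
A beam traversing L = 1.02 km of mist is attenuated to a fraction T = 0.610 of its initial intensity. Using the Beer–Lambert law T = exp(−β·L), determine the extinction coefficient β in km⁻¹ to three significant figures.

Beer–Lambert: T = exp(−βL) ⇒ β = −ln(T)/L = −ln(0.610)/1.02 = 0.4943/1.02 = 0.4846 km⁻¹.

0.485 km⁻¹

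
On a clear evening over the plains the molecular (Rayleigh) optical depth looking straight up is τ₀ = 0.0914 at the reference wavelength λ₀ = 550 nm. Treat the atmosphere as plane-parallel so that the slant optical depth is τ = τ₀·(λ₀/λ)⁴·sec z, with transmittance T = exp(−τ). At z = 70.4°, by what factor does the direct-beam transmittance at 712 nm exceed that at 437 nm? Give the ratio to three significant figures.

Airmass: sec 70.4° = 2.9811.
τ(712 nm) = 0.0914 × (550/712)⁴ × 2.9811 = 0.0914 × 0.3561 × 2.9811 = 0.0970.
τ(437 nm) = 0.0914 × (550/437)⁴ × 2.9811 = 0.0914 × 2.5091 × 2.9811 = 0.6837.
T(712)/T(437) = exp(τ_B − τ_A) = exp(0.5866) = 1.7979.

1.80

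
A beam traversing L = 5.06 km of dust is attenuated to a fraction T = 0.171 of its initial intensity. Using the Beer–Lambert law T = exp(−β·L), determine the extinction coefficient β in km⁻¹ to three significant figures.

Beer–Lambert: T = exp(−βL) ⇒ β = −ln(T)/L = −ln(0.171)/5.06 = 1.7661/5.06 = 0.349 km⁻¹.

0.349 km⁻¹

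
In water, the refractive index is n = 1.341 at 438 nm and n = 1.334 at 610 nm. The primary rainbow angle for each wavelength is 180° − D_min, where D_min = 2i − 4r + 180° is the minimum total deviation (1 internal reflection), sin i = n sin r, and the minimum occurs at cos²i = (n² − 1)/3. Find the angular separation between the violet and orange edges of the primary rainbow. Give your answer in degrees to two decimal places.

1.00°

At 438 nm (n = 1.341): cos²i = 0.26609 → i = 58.946°, r = 39.705°, D_min = 139.071°, rainbow angle = 40.929°.
At 610 nm (n = 1.334): cos²i = 0.25985 → i = 59.352°, r = 40.159°, D_min = 138.067°, rainbow angle = 41.933°.
Angular width = |40.929° − 41.933°| = 1.004°.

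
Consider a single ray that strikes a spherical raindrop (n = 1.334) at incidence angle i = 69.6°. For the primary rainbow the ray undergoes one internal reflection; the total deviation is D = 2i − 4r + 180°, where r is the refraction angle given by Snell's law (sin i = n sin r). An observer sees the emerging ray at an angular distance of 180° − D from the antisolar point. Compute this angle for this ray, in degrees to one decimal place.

39.3°

sin r = sin 69.6° / 1.334 = 0.9373/1.334 = 0.7026; r = 44.64°.
D = 2·69.6° − 4·44.64° + 180° = 139.20° − 178.55° + 180° = 140.65°.
Angle from antisolar point = 180° − D = 39.35°.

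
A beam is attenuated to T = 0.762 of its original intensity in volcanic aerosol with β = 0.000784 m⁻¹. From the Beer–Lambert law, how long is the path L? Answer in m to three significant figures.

Beer–Lambert: T = exp(−βL) ⇒ L = −ln(T)/β = −ln(0.762)/0.000784 = 0.2718/0.000784 = 346.7 m.

347 m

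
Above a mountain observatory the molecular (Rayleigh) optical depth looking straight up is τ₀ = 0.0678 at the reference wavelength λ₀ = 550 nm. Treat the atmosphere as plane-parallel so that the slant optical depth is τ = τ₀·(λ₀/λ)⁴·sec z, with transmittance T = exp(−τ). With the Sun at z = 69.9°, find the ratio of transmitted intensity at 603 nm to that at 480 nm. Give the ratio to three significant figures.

Airmass: sec 69.9° = 2.9099.
τ(603 nm) = 0.0678 × (550/603)⁴ × 2.9099 = 0.0678 × 0.6921 × 2.9099 = 0.1365.
τ(480 nm) = 0.0678 × (550/480)⁴ × 2.9099 = 0.0678 × 1.7238 × 2.9099 = 0.3401.
T(603)/T(480) = exp(τ_B − τ_A) = exp(0.2035) = 1.2257.

1.23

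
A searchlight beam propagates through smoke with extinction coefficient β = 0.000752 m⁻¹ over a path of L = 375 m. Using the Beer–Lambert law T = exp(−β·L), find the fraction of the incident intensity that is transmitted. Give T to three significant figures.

0.754

τ = β·L = 0.000752 × 375 = 0.2820.
T = exp(−0.2820) = 0.7543.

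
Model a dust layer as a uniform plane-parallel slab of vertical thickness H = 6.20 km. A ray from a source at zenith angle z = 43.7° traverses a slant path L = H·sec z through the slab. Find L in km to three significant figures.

8.58 km

sec z = 1/cos 43.7° = 1.3832.
L = 6.20 × 1.3832 = 8.576 km.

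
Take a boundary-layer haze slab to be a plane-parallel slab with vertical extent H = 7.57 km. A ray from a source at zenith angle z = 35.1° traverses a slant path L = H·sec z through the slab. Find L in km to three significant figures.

sec z = 1/cos 35.1° = 1.2223.
L = 7.57 × 1.2223 = 9.253 km.

9.25 km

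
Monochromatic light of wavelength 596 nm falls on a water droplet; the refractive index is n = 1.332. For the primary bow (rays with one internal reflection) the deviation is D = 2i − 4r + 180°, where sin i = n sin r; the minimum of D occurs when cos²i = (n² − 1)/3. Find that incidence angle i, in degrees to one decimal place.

cos²i = (1.332² − 1)/3 = (1.77422 − 1)/3 = 0.25807.
cos i = 0.50801, so i = 59.469°.

59.5°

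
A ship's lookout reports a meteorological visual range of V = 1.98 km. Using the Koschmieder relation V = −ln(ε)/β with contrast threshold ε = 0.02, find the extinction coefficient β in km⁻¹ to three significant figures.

β = −ln(0.02) / V = 3.912 / 1.98 = 1.9758 km⁻¹.

1.98 km⁻¹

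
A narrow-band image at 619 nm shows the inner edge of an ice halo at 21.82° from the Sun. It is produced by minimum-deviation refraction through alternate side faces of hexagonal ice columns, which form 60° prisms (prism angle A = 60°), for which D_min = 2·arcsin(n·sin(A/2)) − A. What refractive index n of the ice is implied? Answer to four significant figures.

1.310

Rearranging: n = sin((D_min + A)/2) / sin(A/2).
(D_min + A)/2 = (21.82° + 60°)/2 = 40.910°.
n = sin 40.910° / sin 30° = 0.6549 / 0.5000 = 1.3097.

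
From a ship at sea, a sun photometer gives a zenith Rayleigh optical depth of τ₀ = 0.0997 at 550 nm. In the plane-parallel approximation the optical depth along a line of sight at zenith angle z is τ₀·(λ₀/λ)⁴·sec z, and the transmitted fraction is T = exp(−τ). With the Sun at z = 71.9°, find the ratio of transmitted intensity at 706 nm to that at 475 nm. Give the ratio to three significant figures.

1.58

Airmass: sec 71.9° = 3.2188.
τ(706 nm) = 0.0997 × (550/706)⁴ × 3.2188 = 0.0997 × 0.3683 × 3.2188 = 0.1182.
τ(475 nm) = 0.0997 × (550/475)⁴ × 3.2188 = 0.0997 × 1.7975 × 3.2188 = 0.5769.
T(706)/T(475) = exp(τ_B − τ_A) = exp(0.4587) = 1.5819.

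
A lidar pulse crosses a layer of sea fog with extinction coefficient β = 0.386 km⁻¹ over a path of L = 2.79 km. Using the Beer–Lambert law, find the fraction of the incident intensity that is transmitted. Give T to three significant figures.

0.341

τ = β·L = 0.386 × 2.79 = 1.0769.
T = exp(−1.0769) = 0.3406.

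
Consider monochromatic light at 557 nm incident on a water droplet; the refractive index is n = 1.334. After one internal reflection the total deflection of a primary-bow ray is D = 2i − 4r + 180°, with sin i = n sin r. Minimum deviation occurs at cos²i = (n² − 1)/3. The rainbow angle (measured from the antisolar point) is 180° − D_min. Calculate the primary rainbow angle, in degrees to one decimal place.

41.9°

cos²i = (1.77956 − 1)/3 = 0.25985; i = arccos(0.50976) = 59.352°.
sin r = sin 59.352°/1.334 = 0.64492; r = 40.159°.
D_min = 2·59.352° − 4·40.159° + 180° = 138.067°.
Rainbow angle = 180° − D_min = 41.933°.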